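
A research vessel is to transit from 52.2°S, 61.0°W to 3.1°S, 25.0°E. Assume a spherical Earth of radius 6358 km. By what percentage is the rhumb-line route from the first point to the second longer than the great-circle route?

2.8%

Great circle: σ = 1.4853 rad → d_gc = Rσ = 9443.3 km
Rhumb: Δφ = +0.8570, Δλ = +1.5010, Δψ = +1.0177, q = Δφ/Δψ = 0.8420 → d_rh = R√(Δφ²+q²Δλ²) = 9708.8 km
Excess = (9708.8 − 9443.3) / 9443.3 = 265.5 / 9443.3 = 2.81% ≈ 2.8%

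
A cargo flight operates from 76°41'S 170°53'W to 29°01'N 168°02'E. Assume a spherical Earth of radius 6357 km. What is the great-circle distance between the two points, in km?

cos σ = sin φ₁ sin φ₂ + cos φ₁ cos φ₂ cos Δλ
      = sin(-76.68°)sin(29.02°) + cos(-76.68°)cos(29.02°)cos(-21.08°) = -0.2841
σ = 106.504° → d = Rσ = 6357·1.85885 = 11817 km

11817 km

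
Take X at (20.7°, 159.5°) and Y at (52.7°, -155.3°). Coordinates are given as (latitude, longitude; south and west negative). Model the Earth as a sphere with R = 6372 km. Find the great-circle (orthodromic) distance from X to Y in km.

Haversine: a = sin²(Δφ/2)+cos φ₁ cos φ₂ sin²(Δλ/2) = 0.15969;  σ = 2·atan2(√a,√(1−a))
σ = 47.108° → d = Rσ = 6372·0.82220 = 5239 km

5239 km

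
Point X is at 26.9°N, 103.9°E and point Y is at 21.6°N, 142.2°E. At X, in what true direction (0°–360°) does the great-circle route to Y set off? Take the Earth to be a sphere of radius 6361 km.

90.2°

θ = atan2( sin Δλ·cos φ₂ ,  cos φ₁ sin φ₂ − sin φ₁ cos φ₂ cos Δλ )
  = atan2(+0.5763, -0.0018) = 90.18°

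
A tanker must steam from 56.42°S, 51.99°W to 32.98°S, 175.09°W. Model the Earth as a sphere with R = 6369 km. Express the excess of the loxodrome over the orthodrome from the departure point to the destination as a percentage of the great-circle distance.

13.2%

Great circle: σ = 1.3693 rad → d_gc = Rσ = 8721.1 km
Rhumb: Δφ = +0.4091, Δλ = -2.1485, Δψ = +0.5879, q = Δφ/Δψ = 0.6959 → d_rh = R√(Δφ²+q²Δλ²) = 9872.0 km
Excess = (9872.0 − 8721.1) / 8721.1 = 1150.9 / 8721.1 = 13.20% ≈ 13.2%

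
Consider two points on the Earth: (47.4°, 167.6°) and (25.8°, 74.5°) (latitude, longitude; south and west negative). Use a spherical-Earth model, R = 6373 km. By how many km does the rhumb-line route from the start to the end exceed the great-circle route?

400 km

Great circle: cos σ = sin φ₁ sin φ₂ + cos φ₁ cos φ₂ cos Δλ,  σ = 1.2793 rad → d_gc = 8152.8 km
Rhumb line: Δψ = -0.4756, q = Δφ/Δψ = 0.7927, d_rh = R√(Δφ²+q²Δλ²) = 8553.2 km
Excess = 8553.2 − 8152.8 = 400.4 ≈ 400 km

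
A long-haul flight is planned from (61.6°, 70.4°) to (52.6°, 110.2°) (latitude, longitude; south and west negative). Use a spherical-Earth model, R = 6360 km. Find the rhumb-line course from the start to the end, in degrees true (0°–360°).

112.7°

Meridional parts: M(φ₁)=+1.3742, M(φ₂)=+1.0833 → ΔM = -0.2909;  Δλ = +0.6946 rad
tan C = Δλ / ΔM = -2.3877 → C = 112.72°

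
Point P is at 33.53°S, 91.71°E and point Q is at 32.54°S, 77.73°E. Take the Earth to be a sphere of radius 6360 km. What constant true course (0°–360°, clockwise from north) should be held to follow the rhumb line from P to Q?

Δψ = ln[tan(π/4+φ₂/2)/tan(π/4+φ₁/2)] = +0.0206
Δλ = -0.2440 rad (taken the short way round)
course = atan2(Δλ, Δψ) = 274.83°

274.8°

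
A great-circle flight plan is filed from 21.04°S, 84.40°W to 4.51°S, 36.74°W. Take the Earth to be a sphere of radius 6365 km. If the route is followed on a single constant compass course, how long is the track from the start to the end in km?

Rhumb course C = atan2(Δλ, Δψ) with Δψ = ln[tan(π/4+φ₂/2)/tan(π/4+φ₁/2)] = +0.2970, Δλ = +0.8318 → C = 70.35°
d = R·|Δφ| / |cos C| = 6365·0.28850 / 0.33622 = 5462 km

5462 km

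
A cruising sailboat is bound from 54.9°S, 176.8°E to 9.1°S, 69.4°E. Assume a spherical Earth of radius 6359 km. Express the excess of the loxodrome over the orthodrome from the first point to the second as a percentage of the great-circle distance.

Great circle: σ = 1.6112 rad → d_gc = Rσ = 10245.6 km
Rhumb: Δφ = +0.7994, Δλ = -1.8745, Δψ = +0.9917, q = Δφ/Δψ = 0.8061 → d_rh = R√(Δφ²+q²Δλ²) = 10869.8 km
Excess = (10869.8 − 10245.6) / 10245.6 = 624.2 / 10245.6 = 6.09% ≈ 6.1%

6.1%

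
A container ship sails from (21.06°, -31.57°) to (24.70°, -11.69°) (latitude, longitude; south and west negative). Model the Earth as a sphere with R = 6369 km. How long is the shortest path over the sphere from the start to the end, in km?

2074 km

cos σ = sin φ₁ sin φ₂ + cos φ₁ cos φ₂ cos Δλ
      = sin(21.06°)sin(24.70°) + cos(21.06°)cos(24.70°)cos(19.88°) = 0.9475
σ = 18.656° → d = Rσ = 6369·0.32560 = 2074 km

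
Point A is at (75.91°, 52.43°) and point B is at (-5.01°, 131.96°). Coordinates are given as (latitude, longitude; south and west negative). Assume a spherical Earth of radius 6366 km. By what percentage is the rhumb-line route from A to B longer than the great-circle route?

Great circle: σ = 1.6114 rad → d_gc = Rσ = 10258.4 km
Rhumb: Δφ = -1.4123, Δλ = +1.3881, Δψ = -2.1784, q = Δφ/Δψ = 0.6483 → d_rh = R√(Δφ²+q²Δλ²) = 10660.9 km
Excess = (10660.9 − 10258.4) / 10258.4 = 402.5 / 10258.4 = 3.92% ≈ 3.9%

3.9%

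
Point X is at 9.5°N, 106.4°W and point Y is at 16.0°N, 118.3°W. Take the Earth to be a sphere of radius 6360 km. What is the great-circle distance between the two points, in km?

1476 km

Haversine: a = sin²(Δφ/2)+cos φ₁ cos φ₂ sin²(Δλ/2) = 0.01340;  σ = 2·atan2(√a,√(1−a))
σ = 13.296° → d = Rσ = 6360·0.23205 = 1476 km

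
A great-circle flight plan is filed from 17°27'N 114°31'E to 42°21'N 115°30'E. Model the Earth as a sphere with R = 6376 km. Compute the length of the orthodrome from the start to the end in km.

cos σ = sin φ₁ sin φ₂ + cos φ₁ cos φ₂ cos Δλ
      = sin(17.45°)sin(42.35°) + cos(17.45°)cos(42.35°)cos(0.98°) = 0.9069
σ = 24.914° → d = Rσ = 6376·0.43483 = 2772 km

2772 km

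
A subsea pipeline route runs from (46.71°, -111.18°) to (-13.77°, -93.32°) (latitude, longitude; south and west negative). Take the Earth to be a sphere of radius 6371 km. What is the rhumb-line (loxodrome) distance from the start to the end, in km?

Rhumb course C = atan2(Δλ, Δψ) with Δψ = ln[tan(π/4+φ₂/2)/tan(π/4+φ₁/2)] = -1.1669, Δλ = +0.3117 → C = 165.04°
d = R·|Δφ| / |cos C| = 6371·1.05558 / 0.96612 = 6961 km

6961 km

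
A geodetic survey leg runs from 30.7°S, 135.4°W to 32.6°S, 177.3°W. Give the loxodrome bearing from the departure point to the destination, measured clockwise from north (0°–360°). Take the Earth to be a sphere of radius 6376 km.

Δψ = ln[tan(π/4+φ₂/2)/tan(π/4+φ₁/2)] = -0.0390
Δλ = -0.7313 rad (taken the short way round)
course = atan2(Δλ, Δψ) = 266.95°

267.0°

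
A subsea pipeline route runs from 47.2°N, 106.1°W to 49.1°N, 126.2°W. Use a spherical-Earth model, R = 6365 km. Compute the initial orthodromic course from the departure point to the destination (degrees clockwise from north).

285.5°

N = sin Δλ·cos φ₂ = -0.2250;  D = cos φ₁ sin φ₂ − sin φ₁ cos φ₂ cos Δλ = +0.0624
initial course = atan2(N, D) = 285.50°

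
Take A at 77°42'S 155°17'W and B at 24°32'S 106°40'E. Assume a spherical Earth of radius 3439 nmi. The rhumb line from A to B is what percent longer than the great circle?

8.7%

Great circle: σ = 1.1826 rad → d_gc = Rσ = 4066.8 nmi
Rhumb: Δφ = +0.9279, Δλ = -1.7113, Δψ = +1.7860, q = Δφ/Δψ = 0.5196 → d_rh = R√(Δφ²+q²Δλ²) = 4419.6 nmi
Excess = (4419.6 − 4066.8) / 4066.8 = 352.8 / 4066.8 = 8.68% ≈ 8.7%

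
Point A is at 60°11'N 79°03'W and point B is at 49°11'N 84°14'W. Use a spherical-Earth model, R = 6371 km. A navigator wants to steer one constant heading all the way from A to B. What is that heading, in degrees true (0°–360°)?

Δψ = ln[tan(π/4+φ₂/2)/tan(π/4+φ₁/2)] = -0.3347
Δλ = -0.0905 rad (taken the short way round)
course = atan2(Δλ, Δψ) = 195.13°

195.1°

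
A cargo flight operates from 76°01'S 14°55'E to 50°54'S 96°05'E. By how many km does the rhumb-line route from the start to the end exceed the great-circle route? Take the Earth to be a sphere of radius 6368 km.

Great circle: cos σ = sin φ₁ sin φ₂ + cos φ₁ cos φ₂ cos Δλ,  σ = 0.6818 rad → d_gc = 4341.6 km
Rhumb line: Δψ = +1.0632, q = Δφ/Δψ = 0.4123, d_rh = R√(Δφ²+q²Δλ²) = 4650.6 km
Excess = 4650.6 − 4341.6 = 309.0 ≈ 309 km

309 km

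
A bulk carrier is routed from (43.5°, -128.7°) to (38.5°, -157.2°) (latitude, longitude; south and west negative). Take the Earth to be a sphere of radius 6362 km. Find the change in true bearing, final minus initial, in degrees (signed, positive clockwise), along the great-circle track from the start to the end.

-18.9°

At departure: θ₁ = atan2(sin Δλ cos φ₂, cos φ₁ sin φ₂ − sin φ₁ cos φ₂ cos Δλ) = 266.65°
At arrival: θ₂ = atan2(sin Δλ cos φ₁, −cos φ₂ sin φ₁ + sin φ₂ cos φ₁ cos Δλ) = 247.71°
Δθ = θ₂ − θ₁ = -18.9°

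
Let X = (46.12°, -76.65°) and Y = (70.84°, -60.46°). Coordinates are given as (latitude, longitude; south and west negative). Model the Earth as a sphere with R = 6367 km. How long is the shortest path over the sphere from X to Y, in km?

Haversine: a = sin²(Δφ/2)+cos φ₁ cos φ₂ sin²(Δλ/2) = 0.05033;  σ = 2·atan2(√a,√(1−a))
σ = 25.929° → d = Rσ = 6367·0.45254 = 2881 km

2881 km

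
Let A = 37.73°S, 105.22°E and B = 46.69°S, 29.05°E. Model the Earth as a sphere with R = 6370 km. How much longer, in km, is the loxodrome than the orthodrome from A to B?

Great circle: cos σ = sin φ₁ sin φ₂ + cos φ₁ cos φ₂ cos Δλ,  σ = 0.9582 rad → d_gc = 6104.0 km
Rhumb line: Δψ = -0.2117, q = Δφ/Δψ = 0.7387, d_rh = R√(Δφ²+q²Δλ²) = 6334.3 km
Excess = 6334.3 − 6104.0 = 230.3 ≈ 230 km

230 km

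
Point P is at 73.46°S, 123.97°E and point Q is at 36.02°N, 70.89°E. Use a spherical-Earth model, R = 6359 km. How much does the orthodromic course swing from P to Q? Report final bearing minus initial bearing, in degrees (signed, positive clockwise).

+31.0°

At departure: θ₁ = atan2(sin Δλ cos φ₂, cos φ₁ sin φ₂ − sin φ₁ cos φ₂ cos Δλ) = 314.40°
At arrival: θ₂ = atan2(sin Δλ cos φ₁, −cos φ₂ sin φ₁ + sin φ₂ cos φ₁ cos Δλ) = 345.43°
Δθ = θ₂ − θ₁ = +31.0°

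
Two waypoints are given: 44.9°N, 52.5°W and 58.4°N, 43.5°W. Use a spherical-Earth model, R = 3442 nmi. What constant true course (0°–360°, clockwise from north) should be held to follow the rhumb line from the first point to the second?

Δψ = ln[tan(π/4+φ₂/2)/tan(π/4+φ₁/2)] = +0.3835
Δλ = +0.1571 rad (taken the short way round)
course = atan2(Δλ, Δψ) = 22.27°

22.3°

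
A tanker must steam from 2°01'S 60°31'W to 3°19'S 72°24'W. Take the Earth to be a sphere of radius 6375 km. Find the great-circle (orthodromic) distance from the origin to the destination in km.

cos σ = sin φ₁ sin φ₂ + cos φ₁ cos φ₂ cos Δλ
      = sin(-2.02°)sin(-3.32°) + cos(-2.02°)cos(-3.32°)cos(-11.88°) = 0.9784
σ = 11.941° → d = Rσ = 6375·0.20841 = 1329 km

1329 km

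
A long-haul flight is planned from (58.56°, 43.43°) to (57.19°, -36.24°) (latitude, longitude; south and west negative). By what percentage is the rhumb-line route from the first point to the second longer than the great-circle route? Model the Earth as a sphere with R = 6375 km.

Great circle: σ = 0.6955 rad → d_gc = Rσ = 4433.5 km
Rhumb: Δφ = -0.0239, Δλ = -1.3905, Δψ = -0.0450, q = Δφ/Δψ = 0.5317 → d_rh = R√(Δφ²+q²Δλ²) = 4715.6 km
Excess = (4715.6 − 4433.5) / 4433.5 = 282.1 / 4433.5 = 6.36% ≈ 6.4%

6.4%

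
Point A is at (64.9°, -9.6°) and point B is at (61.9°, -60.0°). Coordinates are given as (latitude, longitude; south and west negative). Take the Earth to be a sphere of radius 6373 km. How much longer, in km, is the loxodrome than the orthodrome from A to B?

Great circle: cos σ = sin φ₁ sin φ₂ + cos φ₁ cos φ₂ cos Δλ,  σ = 0.3866 rad → d_gc = 2464.0 km
Rhumb line: Δψ = -0.1171, q = Δφ/Δψ = 0.4473, d_rh = R√(Δφ²+q²Δλ²) = 2529.7 km
Excess = 2529.7 − 2464.0 = 65.7 ≈ 66 km

66 km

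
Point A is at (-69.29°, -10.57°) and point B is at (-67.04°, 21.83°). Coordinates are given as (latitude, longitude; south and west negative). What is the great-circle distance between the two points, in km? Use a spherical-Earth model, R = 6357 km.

1343 km

cos σ = sin φ₁ sin φ₂ + cos φ₁ cos φ₂ cos Δλ
      = sin(-69.29°)sin(-67.04°) + cos(-69.29°)cos(-67.04°)cos(32.40°) = 0.9778
σ = 12.108° → d = Rσ = 6357·0.21132 = 1343 km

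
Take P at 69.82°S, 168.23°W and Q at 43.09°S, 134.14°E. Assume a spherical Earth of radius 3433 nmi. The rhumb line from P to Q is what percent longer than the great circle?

Great circle: σ = 0.6824 rad → d_gc = Rσ = 2342.5 nmi
Rhumb: Δφ = +0.4665, Δλ = -1.0058, Δψ = +0.8913, q = Δφ/Δψ = 0.5234 → d_rh = R√(Δφ²+q²Δλ²) = 2414.9 nmi
Excess = (2414.9 − 2342.5) / 2342.5 = 72.4 / 2342.5 = 3.09% ≈ 3.1%

3.1%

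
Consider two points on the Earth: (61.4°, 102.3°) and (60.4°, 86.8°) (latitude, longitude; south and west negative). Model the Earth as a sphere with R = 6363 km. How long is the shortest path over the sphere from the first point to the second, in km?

Haversine: a = sin²(Δφ/2)+cos φ₁ cos φ₂ sin²(Δλ/2) = 0.00438;  σ = 2·atan2(√a,√(1−a))
σ = 7.586° → d = Rσ = 6363·0.13240 = 842 km

842 km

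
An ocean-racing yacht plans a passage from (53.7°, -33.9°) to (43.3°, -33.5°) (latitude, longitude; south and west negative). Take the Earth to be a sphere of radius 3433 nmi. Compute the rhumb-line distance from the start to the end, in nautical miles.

Rhumb course C = atan2(Δλ, Δψ) with Δψ = ln[tan(π/4+φ₂/2)/tan(π/4+φ₁/2)] = -0.2753, Δλ = +0.0070 → C = 178.55°
d = R·|Δφ| / |cos C| = 3433·0.18151 / 0.99968 = 623 nmi

623 nmi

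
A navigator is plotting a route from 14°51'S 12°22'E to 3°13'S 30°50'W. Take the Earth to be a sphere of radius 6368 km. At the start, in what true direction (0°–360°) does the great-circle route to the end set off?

θ = atan2( sin Δλ·cos φ₂ ,  cos φ₁ sin φ₂ − sin φ₁ cos φ₂ cos Δλ )
  = atan2(-0.6835, +0.1323) = 280.95°

281.0°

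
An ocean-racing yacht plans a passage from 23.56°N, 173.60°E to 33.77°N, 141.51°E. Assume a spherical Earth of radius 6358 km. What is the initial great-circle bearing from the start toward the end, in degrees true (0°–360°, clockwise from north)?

297.3°

N = sin Δλ·cos φ₂ = -0.4416;  D = cos φ₁ sin φ₂ − sin φ₁ cos φ₂ cos Δλ = +0.2280
initial course = atan2(N, D) = 297.31°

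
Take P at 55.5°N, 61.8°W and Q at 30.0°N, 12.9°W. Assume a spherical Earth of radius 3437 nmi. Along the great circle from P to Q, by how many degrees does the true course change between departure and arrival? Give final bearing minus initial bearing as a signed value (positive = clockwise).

+35.1°

At departure: θ₁ = atan2(sin Δλ cos φ₂, cos φ₁ sin φ₂ − sin φ₁ cos φ₂ cos Δλ) = 105.91°
At arrival: θ₂ = atan2(sin Δλ cos φ₁, −cos φ₂ sin φ₁ + sin φ₂ cos φ₁ cos Δλ) = 141.02°
Δθ = θ₂ − θ₁ = +35.1°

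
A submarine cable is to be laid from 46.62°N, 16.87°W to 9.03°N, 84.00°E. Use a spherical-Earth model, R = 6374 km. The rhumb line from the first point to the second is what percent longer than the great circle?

4.0%

Great circle: σ = 1.5846 rad → d_gc = Rσ = 10100.5 km
Rhumb: Δφ = -0.6561, Δλ = +1.7605, Δψ = -0.7637, q = Δφ/Δψ = 0.8591 → d_rh = R√(Δφ²+q²Δλ²) = 10508.2 km
Excess = (10508.2 − 10100.5) / 10100.5 = 407.7 / 10100.5 = 4.04% ≈ 4.0%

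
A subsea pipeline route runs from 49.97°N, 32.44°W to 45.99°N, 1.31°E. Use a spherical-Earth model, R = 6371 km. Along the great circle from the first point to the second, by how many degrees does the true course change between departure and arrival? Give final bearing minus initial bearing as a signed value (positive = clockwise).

+25.4°

Initial bearing θ₁ = atan2(sin Δλ cos φ₂, cos φ₁ sin φ₂ − sin φ₁ cos φ₂ cos Δλ) = 87.00°
Final bearing θ₂ = (initial bearing from the destination back to the start) + 180° = 112.41°
Δθ = θ₂ − θ₁ = +25.4°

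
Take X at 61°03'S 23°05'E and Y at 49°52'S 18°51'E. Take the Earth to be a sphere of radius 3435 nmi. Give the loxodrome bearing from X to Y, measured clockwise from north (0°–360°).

348.0°

Δψ = ln[tan(π/4+φ₂/2)/tan(π/4+φ₁/2)] = +0.3471
Δλ = -0.0739 rad (taken the short way round)
course = atan2(Δλ, Δψ) = 347.98°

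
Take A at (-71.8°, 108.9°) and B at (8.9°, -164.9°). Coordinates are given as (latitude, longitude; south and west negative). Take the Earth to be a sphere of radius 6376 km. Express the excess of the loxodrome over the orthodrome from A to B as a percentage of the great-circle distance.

Great circle: σ = 1.6977 rad → d_gc = Rσ = 10824.3 km
Rhumb: Δφ = +1.4085, Δλ = +1.5045, Δψ = +1.9875, q = Δφ/Δψ = 0.7087 → d_rh = R√(Δφ²+q²Δλ²) = 11263.3 km
Excess = (11263.3 − 10824.3) / 10824.3 = 439.0 / 10824.3 = 4.06% ≈ 4.1%

4.1%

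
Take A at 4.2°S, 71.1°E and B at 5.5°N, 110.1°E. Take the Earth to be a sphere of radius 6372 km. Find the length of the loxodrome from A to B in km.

4464 km

Δψ = ln[tan(π/4+φ₂/2)/tan(π/4+φ₁/2)] = +0.1695;  Δφ = +0.1693 rad,  Δλ = +0.6807 rad
q = Δφ/Δψ = 0.9987
d = R·√(Δφ² + q²Δλ²) = 6372·0.70058 = 4464 km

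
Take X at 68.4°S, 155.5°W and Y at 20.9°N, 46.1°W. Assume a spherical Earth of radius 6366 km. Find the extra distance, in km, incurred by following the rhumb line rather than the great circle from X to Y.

Great circle: cos σ = sin φ₁ sin φ₂ + cos φ₁ cos φ₂ cos Δλ,  σ = 2.0330 rad → d_gc = 12942.05 km
Rhumb line: Δψ = +2.0299, q = Δφ/Δψ = 0.7678, d_rh = R√(Δφ²+q²Δλ²) = 13621.62 km
Excess = 13621.62 − 12942.05 = 679.57 ≈ 680 km

680 km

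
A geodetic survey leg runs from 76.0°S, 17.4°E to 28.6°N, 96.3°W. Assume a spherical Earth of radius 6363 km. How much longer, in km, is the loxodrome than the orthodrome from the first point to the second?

876 km

Great circle: cos σ = sin φ₁ sin φ₂ + cos φ₁ cos φ₂ cos Δλ,  σ = 2.1530 rad → d_gc = 13699.4 km
Rhumb line: Δψ = +2.6186, q = Δφ/Δψ = 0.6972, d_rh = R√(Δφ²+q²Δλ²) = 14575.2 km
Excess = 14575.2 − 13699.4 = 875.8 ≈ 876 km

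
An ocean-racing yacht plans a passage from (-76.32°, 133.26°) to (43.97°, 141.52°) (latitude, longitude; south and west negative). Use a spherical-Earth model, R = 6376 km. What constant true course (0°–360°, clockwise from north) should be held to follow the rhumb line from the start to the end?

2.8°

Meridional parts: M(φ₁)=-2.1207, M(φ₂)=+0.8562 → ΔM = +2.9768;  Δλ = +0.1442 rad
tan C = Δλ / ΔM = +0.0484 → C = 2.77°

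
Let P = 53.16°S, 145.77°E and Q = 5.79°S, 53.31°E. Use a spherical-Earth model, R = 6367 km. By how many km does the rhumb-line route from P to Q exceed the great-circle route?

356 km

Great circle: cos σ = sin φ₁ sin φ₂ + cos φ₁ cos φ₂ cos Δλ,  σ = 1.5156 rad → d_gc = 9650.0 km
Rhumb line: Δψ = +0.9983, q = Δφ/Δψ = 0.8282, d_rh = R√(Δφ²+q²Δλ²) = 10006.1 km
Excess = 10006.1 − 9650.0 = 356.1 ≈ 356 km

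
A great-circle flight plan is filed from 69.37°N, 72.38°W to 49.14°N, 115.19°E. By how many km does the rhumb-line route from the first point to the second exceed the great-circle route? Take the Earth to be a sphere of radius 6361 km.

Great circle: cos σ = sin φ₁ sin φ₂ + cos φ₁ cos φ₂ cos Δλ,  σ = 1.0709 rad → d_gc = 6812.1 km
Rhumb line: Δψ = -0.7162, q = Δφ/Δψ = 0.4930, d_rh = R√(Δφ²+q²Δλ²) = 9701.0 km
Excess = 9701.0 − 6812.1 = 2888.9 ≈ 2889 km

2889 km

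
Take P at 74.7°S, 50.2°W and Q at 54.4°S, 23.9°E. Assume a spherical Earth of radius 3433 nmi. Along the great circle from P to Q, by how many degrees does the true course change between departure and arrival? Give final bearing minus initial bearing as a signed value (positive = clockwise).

-69.4°

Initial bearing θ₁ = atan2(sin Δλ cos φ₂, cos φ₁ sin φ₂ − sin φ₁ cos φ₂ cos Δλ) = 96.19°
Final bearing θ₂ = (initial bearing from the destination back to the start) + 180° = 26.79°
Δθ = θ₂ − θ₁ = -69.4°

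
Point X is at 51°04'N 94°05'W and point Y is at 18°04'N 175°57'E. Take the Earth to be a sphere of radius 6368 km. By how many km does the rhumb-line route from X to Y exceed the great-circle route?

Great circle: cos σ = sin φ₁ sin φ₂ + cos φ₁ cos φ₂ cos Δλ,  σ = 1.3268 rad → d_gc = 8449.0 km
Rhumb line: Δψ = -0.7193, q = Δφ/Δψ = 0.8007, d_rh = R√(Δφ²+q²Δλ²) = 8806.7 km
Excess = 8806.7 − 8449.0 = 357.7 ≈ 358 km

358 km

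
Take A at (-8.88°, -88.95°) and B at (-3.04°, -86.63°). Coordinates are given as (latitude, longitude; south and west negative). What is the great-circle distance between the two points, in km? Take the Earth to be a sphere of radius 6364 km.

Haversine: a = sin²(Δφ/2)+cos φ₁ cos φ₂ sin²(Δλ/2) = 0.00300;  σ = 2·atan2(√a,√(1−a))
σ = 6.279° → d = Rσ = 6364·0.10959 = 697 km

697 km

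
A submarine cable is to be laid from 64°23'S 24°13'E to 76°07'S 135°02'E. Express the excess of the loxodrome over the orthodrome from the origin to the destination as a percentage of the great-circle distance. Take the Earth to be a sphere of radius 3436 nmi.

15.7%

Great circle: σ = 0.5763 rad → d_gc = Rσ = 1980.1 nmi
Rhumb: Δφ = -0.2048, Δλ = +1.9341, Δψ = -0.6245, q = Δφ/Δψ = 0.3279 → d_rh = R√(Δφ²+q²Δλ²) = 2290.0 nmi
Excess = (2290.0 − 1980.1) / 1980.1 = 309.9 / 1980.1 = 15.651% ≈ 15.7%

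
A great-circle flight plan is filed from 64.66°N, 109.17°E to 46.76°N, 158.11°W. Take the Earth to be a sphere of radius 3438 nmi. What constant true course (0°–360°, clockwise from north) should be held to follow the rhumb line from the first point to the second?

Δψ = ln[tan(π/4+φ₂/2)/tan(π/4+φ₁/2)] = -0.5670
Δλ = +1.6183 rad (taken the short way round)
course = atan2(Δλ, Δψ) = 109.31°

109.3°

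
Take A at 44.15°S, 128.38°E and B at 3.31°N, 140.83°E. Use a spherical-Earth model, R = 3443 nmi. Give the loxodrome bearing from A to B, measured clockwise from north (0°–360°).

Meridional parts: M(φ₁)=-0.8605, M(φ₂)=+0.0578 → ΔM = +0.9183;  Δλ = +0.2173 rad
tan C = Δλ / ΔM = +0.2366 → C = 13.31°

13.3°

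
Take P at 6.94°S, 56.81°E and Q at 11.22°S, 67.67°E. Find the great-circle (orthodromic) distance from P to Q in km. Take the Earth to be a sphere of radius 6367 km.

1283 km

cos σ = sin φ₁ sin φ₂ + cos φ₁ cos φ₂ cos Δλ
      = sin(-6.94°)sin(-11.22°) + cos(-6.94°)cos(-11.22°)cos(10.86°) = 0.9798
σ = 11.544° → d = Rσ = 6367·0.20147 = 1283 km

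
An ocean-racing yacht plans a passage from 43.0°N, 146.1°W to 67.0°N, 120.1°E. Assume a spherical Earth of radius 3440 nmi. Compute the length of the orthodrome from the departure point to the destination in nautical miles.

3152 nmi

Haversine: a = sin²(Δφ/2)+cos φ₁ cos φ₂ sin²(Δλ/2) = 0.19558;  σ = 2·atan2(√a,√(1−a))
σ = 52.494° → d = Rσ = 3440·0.91619 = 3152 nmi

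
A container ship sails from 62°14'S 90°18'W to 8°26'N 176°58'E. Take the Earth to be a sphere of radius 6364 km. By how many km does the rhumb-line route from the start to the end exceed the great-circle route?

Great circle: cos σ = sin φ₁ sin φ₂ + cos φ₁ cos φ₂ cos Δλ,  σ = 1.7231 rad → d_gc = 10966.0 km
Rhumb line: Δψ = +1.5454, q = Δφ/Δψ = 0.7981, d_rh = R√(Δφ²+q²Δλ²) = 11365.9 km
Excess = 11365.9 − 10966.0 = 399.9 ≈ 400 km

400 km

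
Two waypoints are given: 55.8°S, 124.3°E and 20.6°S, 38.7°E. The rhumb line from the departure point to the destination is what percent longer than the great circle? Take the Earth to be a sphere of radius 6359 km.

Great circle: σ = 1.2330 rad → d_gc = Rσ = 7840.9 km
Rhumb: Δφ = +0.6144, Δλ = -1.4940, Δψ = +0.8113, q = Δφ/Δψ = 0.7573 → d_rh = R√(Δφ²+q²Δλ²) = 8186.6 km
Excess = (8186.6 − 7840.9) / 7840.9 = 345.7 / 7840.9 = 4.41% ≈ 4.4%

4.4%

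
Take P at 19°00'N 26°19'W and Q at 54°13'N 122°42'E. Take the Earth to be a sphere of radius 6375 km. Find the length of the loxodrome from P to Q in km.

Δψ = ln[tan(π/4+φ₂/2)/tan(π/4+φ₁/2)] = +0.7928;  Δφ = +0.6146 rad,  Δλ = +2.6008 rad
q = Δφ/Δψ = 0.7753
d = R·√(Δφ² + q²Δλ²) = 6375·2.10807 = 13439 km

13439 km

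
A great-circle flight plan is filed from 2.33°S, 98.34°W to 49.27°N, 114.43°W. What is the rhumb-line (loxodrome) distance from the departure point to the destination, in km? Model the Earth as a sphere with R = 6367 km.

5943 km

Rhumb course C = atan2(Δλ, Δψ) with Δψ = ln[tan(π/4+φ₂/2)/tan(π/4+φ₁/2)] = +1.0317, Δλ = -0.2808 → C = 344.77°
d = R·|Δφ| / |cos C| = 6367·0.90059 / 0.96489 = 5943 km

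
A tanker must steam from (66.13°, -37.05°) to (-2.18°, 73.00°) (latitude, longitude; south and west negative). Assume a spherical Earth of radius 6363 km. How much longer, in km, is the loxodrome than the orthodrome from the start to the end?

Great circle: cos σ = sin φ₁ sin φ₂ + cos φ₁ cos φ₂ cos Δλ,  σ = 1.7451 rad → d_gc = 11104.1 km
Rhumb line: Δψ = -1.5922, q = Δφ/Δψ = 0.7488, d_rh = R√(Δφ²+q²Δλ²) = 11887.0 km
Excess = 11887.0 − 11104.1 = 782.9 ≈ 783 km

783 km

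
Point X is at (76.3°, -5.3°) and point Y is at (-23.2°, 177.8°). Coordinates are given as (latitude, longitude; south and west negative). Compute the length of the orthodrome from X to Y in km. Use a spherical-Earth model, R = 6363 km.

14090 km

Haversine: a = sin²(Δφ/2)+cos φ₁ cos φ₂ sin²(Δλ/2) = 0.80005;  σ = 2·atan2(√a,√(1−a))
σ = 126.877° → d = Rσ = 6363·2.21442 = 14090 km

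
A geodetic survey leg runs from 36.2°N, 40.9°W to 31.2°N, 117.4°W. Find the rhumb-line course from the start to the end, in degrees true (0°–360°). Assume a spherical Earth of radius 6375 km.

Δψ = ln[tan(π/4+φ₂/2)/tan(π/4+φ₁/2)] = -0.1050
Δλ = -1.3352 rad (taken the short way round)
course = atan2(Δλ, Δψ) = 265.51°

265.5°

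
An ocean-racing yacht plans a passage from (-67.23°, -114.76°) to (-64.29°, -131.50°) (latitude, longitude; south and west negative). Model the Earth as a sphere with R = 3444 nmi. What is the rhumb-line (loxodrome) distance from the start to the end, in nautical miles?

449 nmi

Δψ = ln[tan(π/4+φ₂/2)/tan(π/4+φ₁/2)] = +0.1251;  Δφ = +0.0513 rad,  Δλ = -0.2922 rad
q = Δφ/Δψ = 0.4101
d = R·√(Δφ² + q²Δλ²) = 3444·0.13034 = 449 nmi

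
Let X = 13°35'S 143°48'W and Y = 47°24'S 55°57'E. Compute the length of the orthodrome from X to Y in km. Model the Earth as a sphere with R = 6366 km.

12945 km

cos σ = sin φ₁ sin φ₂ + cos φ₁ cos φ₂ cos Δλ
      = sin(-13.58°)sin(-47.40°) + cos(-13.58°)cos(-47.40°)cos(-160.25°) = -0.4464
σ = 116.510° → d = Rσ = 6366·2.03349 = 12945 km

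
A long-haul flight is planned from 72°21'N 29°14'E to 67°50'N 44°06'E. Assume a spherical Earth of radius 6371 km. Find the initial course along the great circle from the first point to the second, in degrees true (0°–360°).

124.6°

θ = atan2( sin Δλ·cos φ₂ ,  cos φ₁ sin φ₂ − sin φ₁ cos φ₂ cos Δλ )
  = atan2(+0.0968, -0.0667) = 124.57°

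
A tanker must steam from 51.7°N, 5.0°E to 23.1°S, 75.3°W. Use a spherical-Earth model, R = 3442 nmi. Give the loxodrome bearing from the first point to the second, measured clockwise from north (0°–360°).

Δψ = ln[tan(π/4+φ₂/2)/tan(π/4+φ₁/2)] = -1.4722
Δλ = -1.4015 rad (taken the short way round)
course = atan2(Δλ, Δψ) = 223.59°

223.6°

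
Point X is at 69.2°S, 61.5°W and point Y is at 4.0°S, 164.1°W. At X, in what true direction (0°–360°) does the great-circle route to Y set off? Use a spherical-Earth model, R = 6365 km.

256.8°

θ = atan2( sin Δλ·cos φ₂ ,  cos φ₁ sin φ₂ − sin φ₁ cos φ₂ cos Δλ )
  = atan2(-0.9735, -0.2282) = 256.81°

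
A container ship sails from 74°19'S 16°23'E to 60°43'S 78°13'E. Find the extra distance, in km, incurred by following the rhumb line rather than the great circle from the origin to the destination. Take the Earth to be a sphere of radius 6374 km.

Great circle: cos σ = sin φ₁ sin φ₂ + cos φ₁ cos φ₂ cos Δλ,  σ = 0.4461 rad → d_gc = 2843.2 km
Rhumb line: Δψ = +0.6403, q = Δφ/Δψ = 0.3707, d_rh = R√(Δφ²+q²Δλ²) = 2965.2 km
Excess = 2965.2 − 2843.2 = 122.0 ≈ 122 km

122 km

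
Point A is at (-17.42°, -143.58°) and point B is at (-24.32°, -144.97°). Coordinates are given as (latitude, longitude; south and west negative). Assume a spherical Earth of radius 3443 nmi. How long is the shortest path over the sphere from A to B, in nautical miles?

422 nmi

Haversine: a = sin²(Δφ/2)+cos φ₁ cos φ₂ sin²(Δλ/2) = 0.00375;  σ = 2·atan2(√a,√(1−a))
σ = 7.021° → d = Rσ = 3443·0.12254 = 422 nmi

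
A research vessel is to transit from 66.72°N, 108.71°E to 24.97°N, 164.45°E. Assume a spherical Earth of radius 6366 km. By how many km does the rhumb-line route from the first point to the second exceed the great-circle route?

135 km

Great circle: cos σ = sin φ₁ sin φ₂ + cos φ₁ cos φ₂ cos Δλ,  σ = 0.9404 rad → d_gc = 5986.55 km
Rhumb line: Δψ = -1.1296, q = Δφ/Δψ = 0.6451, d_rh = R√(Δφ²+q²Δλ²) = 6121.97 km
Excess = 6121.97 − 5986.55 = 135.42 ≈ 135 km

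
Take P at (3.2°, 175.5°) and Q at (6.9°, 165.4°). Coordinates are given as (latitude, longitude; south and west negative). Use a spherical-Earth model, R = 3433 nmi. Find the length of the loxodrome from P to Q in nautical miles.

642 nmi

Δψ = ln[tan(π/4+φ₂/2)/tan(π/4+φ₁/2)] = +0.0648;  Δφ = +0.0646 rad,  Δλ = -0.1763 rad
q = Δφ/Δψ = 0.9959
d = R·√(Δφ² + q²Δλ²) = 3433·0.18706 = 642 nmi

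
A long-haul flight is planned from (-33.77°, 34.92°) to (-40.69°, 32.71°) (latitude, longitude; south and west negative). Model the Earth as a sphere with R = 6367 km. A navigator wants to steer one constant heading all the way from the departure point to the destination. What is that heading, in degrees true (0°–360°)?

194.2°

Meridional parts: M(φ₁)=-0.6268, M(φ₂)=-0.7787 → ΔM = -0.1519;  Δλ = -0.0386 rad
tan C = Δλ / ΔM = +0.2539 → C = 194.25°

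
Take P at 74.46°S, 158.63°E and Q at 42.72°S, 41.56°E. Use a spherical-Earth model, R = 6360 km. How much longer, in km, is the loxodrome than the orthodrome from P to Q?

Great circle: cos σ = sin φ₁ sin φ₂ + cos φ₁ cos φ₂ cos Δλ,  σ = 0.9715 rad → d_gc = 6178.9 km
Rhumb line: Δψ = +1.1656, q = Δφ/Δψ = 0.4753, d_rh = R√(Δφ²+q²Δλ²) = 7110.3 km
Excess = 7110.3 − 6178.9 = 931.4 ≈ 931 km

931 km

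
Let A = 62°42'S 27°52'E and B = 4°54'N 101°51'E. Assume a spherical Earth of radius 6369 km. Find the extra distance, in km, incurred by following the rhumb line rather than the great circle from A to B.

228 km

Great circle: cos σ = sin φ₁ sin φ₂ + cos φ₁ cos φ₂ cos Δλ,  σ = 1.5206 rad → d_gc = 9684.6 km
Rhumb line: Δψ = +1.5009, q = Δφ/Δψ = 0.7861, d_rh = R√(Δφ²+q²Δλ²) = 9912.5 km
Excess = 9912.5 − 9684.6 = 227.9 ≈ 228 km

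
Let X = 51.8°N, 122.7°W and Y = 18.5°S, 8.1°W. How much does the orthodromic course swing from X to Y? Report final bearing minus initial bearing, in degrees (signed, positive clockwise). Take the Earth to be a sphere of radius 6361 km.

Initial bearing θ₁ = atan2(sin Δλ cos φ₂, cos φ₁ sin φ₂ − sin φ₁ cos φ₂ cos Δλ) = 82.47°
Final bearing θ₂ = (initial bearing from the destination back to the start) + 180° = 139.72°
Δθ = θ₂ − θ₁ = +57.3°

+57.3°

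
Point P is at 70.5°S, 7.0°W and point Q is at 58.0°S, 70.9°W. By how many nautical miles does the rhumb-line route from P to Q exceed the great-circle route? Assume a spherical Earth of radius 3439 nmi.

76 nmi

Great circle: cos σ = sin φ₁ sin φ₂ + cos φ₁ cos φ₂ cos Δλ,  σ = 0.5007 rad → d_gc = 1722.1 nmi
Rhumb line: Δψ = +0.5121, q = Δφ/Δψ = 0.4260, d_rh = R√(Δφ²+q²Δλ²) = 1798.0 nmi
Excess = 1798.0 − 1722.1 = 75.9 ≈ 76 nmi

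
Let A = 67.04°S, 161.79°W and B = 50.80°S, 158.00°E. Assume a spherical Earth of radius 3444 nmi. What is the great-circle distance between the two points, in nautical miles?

Haversine: a = sin²(Δφ/2)+cos φ₁ cos φ₂ sin²(Δλ/2) = 0.04908;  σ = 2·atan2(√a,√(1−a))
σ = 25.600° → d = Rσ = 3444·0.44680 = 1539 nmi

1539 nmi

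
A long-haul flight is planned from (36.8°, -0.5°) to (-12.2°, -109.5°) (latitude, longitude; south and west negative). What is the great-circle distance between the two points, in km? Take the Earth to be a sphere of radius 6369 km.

cos σ = sin φ₁ sin φ₂ + cos φ₁ cos φ₂ cos Δλ
      = sin(36.80°)sin(-12.20°) + cos(36.80°)cos(-12.20°)cos(-109.00°) = -0.3814
σ = 112.420° → d = Rσ = 6369·1.96210 = 12497 km

12497 km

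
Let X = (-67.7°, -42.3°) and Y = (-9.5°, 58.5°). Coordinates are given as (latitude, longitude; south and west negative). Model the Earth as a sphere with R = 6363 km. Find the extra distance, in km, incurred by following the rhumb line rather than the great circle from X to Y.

Great circle: cos σ = sin φ₁ sin φ₂ + cos φ₁ cos φ₂ cos Δλ,  σ = 1.4881 rad → d_gc = 9468.95 km
Rhumb line: Δψ = +1.4575, q = Δφ/Δψ = 0.6969, d_rh = R√(Δφ²+q²Δλ²) = 10131.37 km
Excess = 10131.37 − 9468.95 = 662.42 ≈ 662 km

662 km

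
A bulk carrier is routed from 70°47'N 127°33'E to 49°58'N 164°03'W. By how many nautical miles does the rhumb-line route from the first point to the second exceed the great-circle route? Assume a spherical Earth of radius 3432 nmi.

Great circle: cos σ = sin φ₁ sin φ₂ + cos φ₁ cos φ₂ cos Δλ,  σ = 0.6419 rad → d_gc = 2203.1 nmi
Rhumb line: Δψ = -0.7664, q = Δφ/Δψ = 0.4741, d_rh = R√(Δφ²+q²Δλ²) = 2308.1 nmi
Excess = 2308.1 − 2203.1 = 105.0 ≈ 105 nmi

105 nmi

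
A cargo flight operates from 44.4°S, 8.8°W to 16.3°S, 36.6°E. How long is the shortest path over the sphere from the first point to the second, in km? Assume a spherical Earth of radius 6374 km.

5264 km

cos σ = sin φ₁ sin φ₂ + cos φ₁ cos φ₂ cos Δλ
      = sin(-44.40°)sin(-16.30°) + cos(-44.40°)cos(-16.30°)cos(45.40°) = 0.6779
σ = 47.322° → d = Rσ = 6374·0.82593 = 5264 km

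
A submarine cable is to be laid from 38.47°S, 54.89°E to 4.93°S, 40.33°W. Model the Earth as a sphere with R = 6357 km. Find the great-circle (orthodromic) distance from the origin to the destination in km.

cos σ = sin φ₁ sin φ₂ + cos φ₁ cos φ₂ cos Δλ
      = sin(-38.47°)sin(-4.93°) + cos(-38.47°)cos(-4.93°)cos(-95.22°) = -0.0175
σ = 91.003° → d = Rσ = 6357·1.58830 = 10097 km

10097 km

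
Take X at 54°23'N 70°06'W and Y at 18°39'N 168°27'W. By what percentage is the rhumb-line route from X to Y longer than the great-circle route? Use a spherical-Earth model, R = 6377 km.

Great circle: σ = 1.3900 rad → d_gc = Rσ = 8863.9 km
Rhumb: Δφ = -0.6237, Δλ = -1.7165, Δψ = -0.8042, q = Δφ/Δψ = 0.7755 → d_rh = R√(Δφ²+q²Δλ²) = 9374.4 km
Excess = (9374.4 − 8863.9) / 8863.9 = 510.5 / 8863.9 = 5.76% ≈ 5.8%

5.8%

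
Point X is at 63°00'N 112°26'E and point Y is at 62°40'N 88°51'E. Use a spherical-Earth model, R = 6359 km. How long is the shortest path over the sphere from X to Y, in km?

1189 km

cos σ = sin φ₁ sin φ₂ + cos φ₁ cos φ₂ cos Δλ
      = sin(63.00°)sin(62.67°) + cos(63.00°)cos(62.67°)cos(-23.58°) = 0.9826
σ = 10.712° → d = Rσ = 6359·0.18697 = 1189 km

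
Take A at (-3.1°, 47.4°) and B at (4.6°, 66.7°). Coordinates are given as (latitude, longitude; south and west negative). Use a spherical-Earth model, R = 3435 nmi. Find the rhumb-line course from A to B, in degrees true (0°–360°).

68.2°

Δψ = ln[tan(π/4+φ₂/2)/tan(π/4+φ₁/2)] = +0.1345
Δλ = +0.3368 rad (taken the short way round)
course = atan2(Δλ, Δψ) = 68.23°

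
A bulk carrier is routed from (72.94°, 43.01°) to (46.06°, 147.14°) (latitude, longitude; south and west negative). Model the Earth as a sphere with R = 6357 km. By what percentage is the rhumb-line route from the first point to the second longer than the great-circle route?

11.7%

Great circle: σ = 0.8780 rad → d_gc = Rσ = 5581.5 km
Rhumb: Δφ = -0.4691, Δλ = +1.8174, Δψ = -0.9894, q = Δφ/Δψ = 0.4742 → d_rh = R√(Δφ²+q²Δλ²) = 6237.3 km
Excess = (6237.3 − 5581.5) / 5581.5 = 655.8 / 5581.5 = 11.7495% ≈ 11.7%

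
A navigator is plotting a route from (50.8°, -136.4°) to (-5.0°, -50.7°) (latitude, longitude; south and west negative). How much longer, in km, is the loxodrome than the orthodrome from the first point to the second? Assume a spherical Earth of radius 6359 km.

215 km

Great circle: cos σ = sin φ₁ sin φ₂ + cos φ₁ cos φ₂ cos Δλ,  σ = 1.5911 rad → d_gc = 10118.00 km
Rhumb line: Δψ = -1.1200, q = Δφ/Δψ = 0.8696, d_rh = R√(Δφ²+q²Δλ²) = 10332.53 km
Excess = 10332.53 − 10118.00 = 214.53 ≈ 215 km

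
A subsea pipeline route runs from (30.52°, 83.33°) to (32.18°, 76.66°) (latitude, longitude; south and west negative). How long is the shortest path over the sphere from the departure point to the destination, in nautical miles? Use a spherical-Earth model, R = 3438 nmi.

356 nmi

cos σ = sin φ₁ sin φ₂ + cos φ₁ cos φ₂ cos Δλ
      = sin(30.52°)sin(32.18°) + cos(30.52°)cos(32.18°)cos(-6.67°) = 0.9946
σ = 5.932° → d = Rσ = 3438·0.10353 = 356 nmi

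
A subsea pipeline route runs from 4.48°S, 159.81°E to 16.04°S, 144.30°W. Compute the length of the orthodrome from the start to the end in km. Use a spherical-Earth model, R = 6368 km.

6226 km

Haversine: a = sin²(Δφ/2)+cos φ₁ cos φ₂ sin²(Δλ/2) = 0.22056;  σ = 2·atan2(√a,√(1−a))
σ = 56.021° → d = Rσ = 6368·0.97775 = 6226 km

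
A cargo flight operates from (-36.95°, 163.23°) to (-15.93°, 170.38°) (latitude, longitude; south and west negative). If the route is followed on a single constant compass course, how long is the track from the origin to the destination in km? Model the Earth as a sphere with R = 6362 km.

2438 km

Rhumb course C = atan2(Δλ, Δψ) with Δψ = ln[tan(π/4+φ₂/2)/tan(π/4+φ₁/2)] = +0.4132, Δλ = +0.1248 → C = 16.80°
d = R·|Δφ| / |cos C| = 6362·0.36687 / 0.95730 = 2438 km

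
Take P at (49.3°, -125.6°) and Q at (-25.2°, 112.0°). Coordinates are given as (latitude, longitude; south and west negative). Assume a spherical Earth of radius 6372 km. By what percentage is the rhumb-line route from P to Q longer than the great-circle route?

2.4%

Great circle: σ = 2.2639 rad → d_gc = Rσ = 14425.8 km
Rhumb: Δφ = -1.3003, Δλ = -2.1363, Δψ = -1.4465, q = Δφ/Δψ = 0.8989 → d_rh = R√(Δφ²+q²Δλ²) = 14777.2 km
Excess = (14777.2 − 14425.8) / 14425.8 = 351.4 / 14425.8 = 2.44% ≈ 2.4%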